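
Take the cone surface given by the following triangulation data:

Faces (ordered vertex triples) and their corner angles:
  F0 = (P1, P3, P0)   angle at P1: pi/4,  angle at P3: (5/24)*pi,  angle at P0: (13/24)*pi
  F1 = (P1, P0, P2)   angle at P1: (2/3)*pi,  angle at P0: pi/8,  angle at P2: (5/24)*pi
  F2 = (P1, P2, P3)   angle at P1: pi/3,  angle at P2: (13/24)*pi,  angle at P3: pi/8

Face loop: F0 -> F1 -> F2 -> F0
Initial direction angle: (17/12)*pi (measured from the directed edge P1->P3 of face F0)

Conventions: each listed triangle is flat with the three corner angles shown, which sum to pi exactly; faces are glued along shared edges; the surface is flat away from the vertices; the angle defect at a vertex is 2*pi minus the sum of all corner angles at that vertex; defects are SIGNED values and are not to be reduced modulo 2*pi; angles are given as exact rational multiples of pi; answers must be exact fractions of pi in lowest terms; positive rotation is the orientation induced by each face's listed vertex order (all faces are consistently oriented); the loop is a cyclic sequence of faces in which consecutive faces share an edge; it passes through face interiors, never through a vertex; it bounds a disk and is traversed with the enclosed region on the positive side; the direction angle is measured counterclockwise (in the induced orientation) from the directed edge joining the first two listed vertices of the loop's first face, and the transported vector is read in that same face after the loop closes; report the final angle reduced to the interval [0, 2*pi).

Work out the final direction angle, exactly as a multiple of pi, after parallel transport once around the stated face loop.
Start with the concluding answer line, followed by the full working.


Answer: final direction angle = pi/6

enclosed vertex P1: corner angles sum to (5/4)*pi, defect = 2*pi - (5/4)*pi = (3/4)*pi
the rotation equals the total enclosed defect, so the final angle is initial + defects (mod 2*pi)
final angle = (17/12)*pi + (3/4)*pi = pi/6 (mod 2*pi)


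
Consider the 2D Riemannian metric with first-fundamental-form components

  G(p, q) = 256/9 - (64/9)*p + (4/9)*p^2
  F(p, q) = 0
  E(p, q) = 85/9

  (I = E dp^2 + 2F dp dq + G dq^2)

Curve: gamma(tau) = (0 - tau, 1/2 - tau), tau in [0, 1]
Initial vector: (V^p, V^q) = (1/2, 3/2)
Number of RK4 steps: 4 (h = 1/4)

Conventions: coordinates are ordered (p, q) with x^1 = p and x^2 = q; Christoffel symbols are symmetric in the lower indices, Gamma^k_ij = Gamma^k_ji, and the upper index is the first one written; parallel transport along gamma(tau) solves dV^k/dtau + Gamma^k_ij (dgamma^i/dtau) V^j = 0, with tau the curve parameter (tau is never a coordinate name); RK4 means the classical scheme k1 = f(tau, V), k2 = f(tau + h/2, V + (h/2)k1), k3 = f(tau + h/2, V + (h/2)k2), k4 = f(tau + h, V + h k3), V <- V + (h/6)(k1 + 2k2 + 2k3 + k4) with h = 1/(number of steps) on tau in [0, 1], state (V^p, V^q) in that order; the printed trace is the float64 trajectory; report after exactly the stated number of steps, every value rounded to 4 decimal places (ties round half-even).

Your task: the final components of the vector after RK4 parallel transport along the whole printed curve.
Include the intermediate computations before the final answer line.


gamma'(tau) = (-1, -1); f(tau, V)^k = -Gamma^k_ij(gamma(tau)) gamma'^i(tau) V^j; h = 1/4; intermediate values shown to 6 dp
curve data and Christoffel symbols at the stage parameters:
  tau = 0.000000: gamma = (0.000000, 0.500000), gamma' = (-1.000000, -1.000000); Gamma_ppp = 0.000000, Gamma_ppq = 0.000000, Gamma_pqq = 0.376471, Gamma_qpp = 0.000000, Gamma_qpq = -0.125000, Gamma_qqq = 0.000000
  tau = 0.125000: gamma = (-0.125000, 0.375000), gamma' = (-1.000000, -1.000000); Gamma_ppp = 0.000000, Gamma_ppq = 0.000000, Gamma_pqq = 0.382353, Gamma_qpp = 0.000000, Gamma_qpq = -0.123077, Gamma_qqq = 0.000000
  tau = 0.250000: gamma = (-0.250000, 0.250000), gamma' = (-1.000000, -1.000000); Gamma_ppp = 0.000000, Gamma_ppq = 0.000000, Gamma_pqq = 0.388235, Gamma_qpp = 0.000000, Gamma_qpq = -0.121212, Gamma_qqq = 0.000000
  tau = 0.375000: gamma = (-0.375000, 0.125000), gamma' = (-1.000000, -1.000000); Gamma_ppp = 0.000000, Gamma_ppq = 0.000000, Gamma_pqq = 0.394118, Gamma_qpp = 0.000000, Gamma_qpq = -0.119403, Gamma_qqq = 0.000000
  tau = 0.500000: gamma = (-0.500000, 0.000000), gamma' = (-1.000000, -1.000000); Gamma_ppp = 0.000000, Gamma_ppq = 0.000000, Gamma_pqq = 0.400000, Gamma_qpp = 0.000000, Gamma_qpq = -0.117647, Gamma_qqq = 0.000000
  tau = 0.625000: gamma = (-0.625000, -0.125000), gamma' = (-1.000000, -1.000000); Gamma_ppp = 0.000000, Gamma_ppq = 0.000000, Gamma_pqq = 0.405882, Gamma_qpp = 0.000000, Gamma_qpq = -0.115942, Gamma_qqq = 0.000000
  tau = 0.750000: gamma = (-0.750000, -0.250000), gamma' = (-1.000000, -1.000000); Gamma_ppp = 0.000000, Gamma_ppq = 0.000000, Gamma_pqq = 0.411765, Gamma_qpp = 0.000000, Gamma_qpq = -0.114286, Gamma_qqq = 0.000000
  tau = 0.875000: gamma = (-0.875000, -0.375000), gamma' = (-1.000000, -1.000000); Gamma_ppp = 0.000000, Gamma_ppq = 0.000000, Gamma_pqq = 0.417647, Gamma_qpp = 0.000000, Gamma_qpq = -0.112676, Gamma_qqq = 0.000000
  tau = 1.000000: gamma = (-1.000000, -0.500000), gamma' = (-1.000000, -1.000000); Gamma_ppp = 0.000000, Gamma_ppq = 0.000000, Gamma_pqq = 0.423529, Gamma_qpp = 0.000000, Gamma_qpq = -0.111111, Gamma_qqq = 0.000000
step 0: V^p = 0.5000, V^q = 1.5000
step 1: k1 = (0.564706, -0.250000), k2 = (0.561581, -0.250995), k3 = (0.561533, -0.250932), k4 = (0.557998, -0.251836); V <- V + (h/6)(k1 + 2k2 + 2k3 + k4): V^p = 0.6404, V^q = 1.4373
step 2: k1 = (0.557996, -0.251835), k2 = (0.554044, -0.252645), k3 = (0.554004, -0.252574), k4 = (0.549648, -0.253293); V <- V + (h/6)(k1 + 2k2 + 2k3 + k4): V^p = 0.7789, V^q = 1.3741
step 3: k1 = (0.549646, -0.253291), k2 = (0.544878, -0.253915), k3 = (0.544846, -0.253837), k4 = (0.539681, -0.254369); V <- V + (h/6)(k1 + 2k2 + 2k3 + k4): V^p = 0.9151, V^q = 1.3106
step 4: k1 = (0.539679, -0.254367), k2 = (0.534109, -0.254803), k3 = (0.534087, -0.254718), k4 = (0.528128, -0.255061); V <- V + (h/6)(k1 + 2k2 + 2k3 + k4): V^p = 1.0486, V^q = 1.2470

Answer: V^p = 1.0486, V^q = 1.2470


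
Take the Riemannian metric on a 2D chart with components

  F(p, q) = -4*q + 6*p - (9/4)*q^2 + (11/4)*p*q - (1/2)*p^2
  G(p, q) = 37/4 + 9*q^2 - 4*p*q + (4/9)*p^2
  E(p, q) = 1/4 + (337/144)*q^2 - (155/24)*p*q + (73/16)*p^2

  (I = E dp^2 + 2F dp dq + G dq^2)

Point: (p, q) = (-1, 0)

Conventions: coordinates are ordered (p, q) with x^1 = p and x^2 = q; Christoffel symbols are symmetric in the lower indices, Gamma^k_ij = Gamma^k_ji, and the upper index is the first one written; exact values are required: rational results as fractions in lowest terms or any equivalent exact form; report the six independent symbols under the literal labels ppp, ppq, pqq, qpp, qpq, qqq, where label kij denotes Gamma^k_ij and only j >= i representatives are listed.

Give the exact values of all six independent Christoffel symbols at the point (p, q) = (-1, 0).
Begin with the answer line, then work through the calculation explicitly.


Answer: Gamma_ppp = -11359/2537, Gamma_ppq = 49103/7611, Gamma_pqq = -249500/22833, Gamma_qpp = -26517/10148, Gamma_qpq = 10858/2537, Gamma_qqq = -18064/2537

E = 77/16, F = -13/2, G = 349/36 at the point
E_p = -73/8, E_q = 155/24, F_p = 7, F_q = -27/4, G_p = -8/9, G_q = 4
EG - F^2 = 2537/576;  g^inv = (576/2537) * [[349/36, 13/2], [13/2, 77/16]]
first-kind symbols [ij,l] = (1/2)(d_i g_jl + d_j g_il - d_l g_ij): [pp,p] = E_p/2 = -73/16, [pp,q] = F_p - E_q/2 = 181/48, [pq,p] = E_q/2 = 155/48, [pq,q] = G_p/2 = -4/9, [qq,p] = F_q - G_p/2 = -227/36, [qq,q] = G_q/2 = 2
Gamma^p_ij = (G*[ij,p] - F*[ij,q])/(EG - F^2), Gamma^q_ij = (E*[ij,q] - F*[ij,p])/(EG - F^2)


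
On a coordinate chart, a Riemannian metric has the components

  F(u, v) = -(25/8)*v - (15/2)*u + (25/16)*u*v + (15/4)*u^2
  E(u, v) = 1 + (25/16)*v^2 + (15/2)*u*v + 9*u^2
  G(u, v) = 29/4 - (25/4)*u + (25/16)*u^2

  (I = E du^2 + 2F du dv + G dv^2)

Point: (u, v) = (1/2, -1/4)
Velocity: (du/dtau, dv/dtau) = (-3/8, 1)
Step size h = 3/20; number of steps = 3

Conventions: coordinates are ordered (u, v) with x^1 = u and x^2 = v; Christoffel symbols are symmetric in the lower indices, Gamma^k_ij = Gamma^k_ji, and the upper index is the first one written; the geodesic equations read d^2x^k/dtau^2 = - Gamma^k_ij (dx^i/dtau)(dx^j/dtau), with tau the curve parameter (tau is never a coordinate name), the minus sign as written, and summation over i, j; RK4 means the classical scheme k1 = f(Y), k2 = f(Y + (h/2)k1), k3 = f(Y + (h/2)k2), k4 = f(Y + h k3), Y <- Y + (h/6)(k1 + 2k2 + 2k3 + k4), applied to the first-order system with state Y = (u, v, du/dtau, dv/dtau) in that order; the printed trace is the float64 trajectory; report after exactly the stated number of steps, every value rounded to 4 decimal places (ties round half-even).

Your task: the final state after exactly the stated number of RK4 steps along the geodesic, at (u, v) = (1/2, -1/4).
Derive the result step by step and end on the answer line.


f(Y) = (du/dtau, dv/dtau, -Gamma^u_ij Y'^i Y'^j, -Gamma^v_ij Y'^i Y'^j) with the Gammas evaluated at the stage position; h = 0.150000; intermediate values shown to 6 dp
step 0: u = 0.5000, v = -0.2500, du/dtau = -0.3750, dv/dtau = 1.0000
step 1:
  k1: at (u, v) = (0.500000, -0.250000), (du/dtau, dv/dtau) = (-0.375000, 1.000000); Gamma_uuu = 0.601187, Gamma_uuv = 0.250494, Gamma_uvv = 0.000000, Gamma_vuu = -0.949242, Gamma_vuv = -0.395517, Gamma_vvv = 0.000000; k1 = (-0.375000, 1.000000, 0.103329, -0.163151)
  k2: at (u, v) = (0.471875, -0.175000), (du/dtau, dv/dtau) = (-0.367250, 0.987764); Gamma_uuu = 0.590446, Gamma_uuv = 0.246019, Gamma_uvv = 0.000000, Gamma_vuu = -0.942324, Gamma_vuv = -0.392635, Gamma_vvv = 0.000000; k2 = (-0.367250, 0.987764, 0.098855, -0.157768)
  k3: at (u, v) = (0.472456, -0.175918), (du/dtau, dv/dtau) = (-0.367586, 0.988167); Gamma_uuu = 0.590871, Gamma_uuv = 0.246196, Gamma_uvv = 0.000000, Gamma_vuu = -0.942175, Gamma_vuv = -0.392573, Gamma_vvv = 0.000000; k3 = (-0.367586, 0.988167, 0.099017, -0.157887)
  k4: at (u, v) = (0.444862, -0.101775), (du/dtau, dv/dtau) = (-0.360147, 0.976317); Gamma_uuu = 0.580784, Gamma_uuv = 0.241994, Gamma_uvv = 0.000000, Gamma_vuu = -0.935092, Gamma_vuv = -0.389622, Gamma_vvv = 0.000000; k4 = (-0.360147, 0.976317, 0.094847, -0.152709)
  Y <- Y + (h/6)(k1 + 2k2 + 2k3 + k4): u = 0.4449, v = -0.1018, du/dtau = -0.3602, dv/dtau = 0.9763
step 2:
  k1: at (u, v) = (0.444880, -0.101796), (du/dtau, dv/dtau) = (-0.360152, 0.976321); Gamma_uuu = 0.580799, Gamma_uuv = 0.242000, Gamma_uvv = 0.000000, Gamma_vuu = -0.935085, Gamma_vuv = -0.389619, Gamma_vvv = 0.000000; k1 = (-0.360152, 0.976321, 0.094851, -0.152709)
  k2: at (u, v) = (0.417868, -0.028571), (du/dtau, dv/dtau) = (-0.353038, 0.964868); Gamma_uuu = 0.571385, Gamma_uuv = 0.238077, Gamma_uvv = 0.000000, Gamma_vuu = -0.927840, Gamma_vuv = -0.386600, Gamma_vvv = 0.000000; k2 = (-0.353038, 0.964868, 0.090980, -0.147737)
  k3: at (u, v) = (0.418402, -0.029430), (du/dtau, dv/dtau) = (-0.353329, 0.965240); Gamma_uuu = 0.571753, Gamma_uuv = 0.238230, Gamma_uvv = 0.000000, Gamma_vuu = -0.927724, Gamma_vuv = -0.386552, Gamma_vvv = 0.000000; k3 = (-0.353329, 0.965240, 0.091117, -0.147846)
  k4: at (u, v) = (0.391880, 0.042991), (du/dtau, dv/dtau) = (-0.346484, 0.954144); Gamma_uuu = 0.562896, Gamma_uuv = 0.234540, Gamma_uvv = 0.000000, Gamma_vuu = -0.920388, Gamma_vuv = -0.383495, Gamma_vvv = 0.000000; k4 = (-0.346484, 0.954144, 0.087499, -0.143070)
  Y <- Y + (h/6)(k1 + 2k2 + 2k3 + k4): u = 0.3919, v = 0.0430, du/dtau = -0.3465, dv/dtau = 0.9541
step 3:
  k1: at (u, v) = (0.391895, 0.042971), (du/dtau, dv/dtau) = (-0.346488, 0.954147); Gamma_uuu = 0.562908, Gamma_uuv = 0.234545, Gamma_uvv = 0.000000, Gamma_vuu = -0.920382, Gamma_vuv = -0.383493, Gamma_vvv = 0.000000; k1 = (-0.346488, 0.954147, 0.087502, -0.143070)
  k2: at (u, v) = (0.365909, 0.114533), (du/dtau, dv/dtau) = (-0.339926, 0.943417); Gamma_uuu = 0.554623, Gamma_uuv = 0.231093, Gamma_uvv = 0.000000, Gamma_vuu = -0.912957, Gamma_vuv = -0.380399, Gamma_vvv = 0.000000; k2 = (-0.339926, 0.943417, 0.084133, -0.138490)
  k3: at (u, v) = (0.366401, 0.113728), (du/dtau, dv/dtau) = (-0.340178, 0.943760); Gamma_uuu = 0.554944, Gamma_uuv = 0.231227, Gamma_uvv = 0.000000, Gamma_vuu = -0.912865, Gamma_vuv = -0.380360, Gamma_vvv = 0.000000; k3 = (-0.340178, 0.943760, 0.084250, -0.138589)
  k4: at (u, v) = (0.340868, 0.184536), (du/dtau, dv/dtau) = (-0.333851, 0.933359); Gamma_uuu = 0.547137, Gamma_uuv = 0.227974, Gamma_uvv = 0.000000, Gamma_vuu = -0.905400, Gamma_vuv = -0.377250, Gamma_vvv = 0.000000; k4 = (-0.333851, 0.933359, 0.081092, -0.134192)
  Y <- Y + (h/6)(k1 + 2k2 + 2k3 + k4): u = 0.3409, v = 0.1845, du/dtau = -0.3339, dv/dtau = 0.9334

Answer: u = 0.3409, v = 0.1845, du/dtau = -0.3339, dv/dtau = 0.9334


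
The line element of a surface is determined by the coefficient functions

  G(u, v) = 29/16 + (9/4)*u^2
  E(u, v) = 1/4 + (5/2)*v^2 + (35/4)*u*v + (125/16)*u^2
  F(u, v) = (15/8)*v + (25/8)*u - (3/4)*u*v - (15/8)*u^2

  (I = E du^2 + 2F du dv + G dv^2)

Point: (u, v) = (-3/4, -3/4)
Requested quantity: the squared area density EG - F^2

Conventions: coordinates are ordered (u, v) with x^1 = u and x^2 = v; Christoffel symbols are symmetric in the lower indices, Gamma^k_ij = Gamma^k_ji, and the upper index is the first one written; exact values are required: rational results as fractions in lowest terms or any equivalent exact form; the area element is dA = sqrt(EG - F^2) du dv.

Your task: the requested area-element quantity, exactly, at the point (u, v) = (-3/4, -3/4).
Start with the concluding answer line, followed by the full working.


Answer: EG - F^2 = 26453/4096

E = 2809/256, F = -669/128, G = 197/64; EG - F^2 = 26453/4096


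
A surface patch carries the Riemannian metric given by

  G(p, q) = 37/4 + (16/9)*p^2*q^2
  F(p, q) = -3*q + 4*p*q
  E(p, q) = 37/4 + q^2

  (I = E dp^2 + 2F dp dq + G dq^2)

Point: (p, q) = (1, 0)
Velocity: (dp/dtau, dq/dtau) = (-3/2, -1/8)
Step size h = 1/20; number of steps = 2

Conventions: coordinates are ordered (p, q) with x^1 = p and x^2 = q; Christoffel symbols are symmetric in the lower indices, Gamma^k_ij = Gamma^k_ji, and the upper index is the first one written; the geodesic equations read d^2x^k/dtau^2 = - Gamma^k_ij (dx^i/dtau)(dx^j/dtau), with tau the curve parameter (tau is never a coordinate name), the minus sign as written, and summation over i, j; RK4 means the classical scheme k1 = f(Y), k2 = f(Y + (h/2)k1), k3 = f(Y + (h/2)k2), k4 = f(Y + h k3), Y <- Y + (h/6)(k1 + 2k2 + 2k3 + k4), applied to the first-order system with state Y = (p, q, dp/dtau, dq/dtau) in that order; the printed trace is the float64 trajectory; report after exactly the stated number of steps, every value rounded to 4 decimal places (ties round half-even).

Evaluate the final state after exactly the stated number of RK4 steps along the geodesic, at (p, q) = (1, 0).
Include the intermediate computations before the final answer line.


f(Y) = (dp/dtau, dq/dtau, -Gamma^p_ij Y'^i Y'^j, -Gamma^q_ij Y'^i Y'^j) with the Gammas evaluated at the stage position; h = 0.050000; intermediate values shown to 6 dp
step 0: p = 1.0000, q = 0.0000, dp/dtau = -1.5000, dq/dtau = -0.1250
step 1:
  k1: at (p, q) = (1.000000, 0.000000), (dp/dtau, dq/dtau) = (-1.500000, -0.125000); Gamma_ppp = 0.000000, Gamma_ppq = 0.000000, Gamma_pqq = 0.108108, Gamma_qpp = 0.000000, Gamma_qpq = 0.000000, Gamma_qqq = 0.000000; k1 = (-1.500000, -0.125000, -0.001689, 0.000000)
  k2: at (p, q) = (0.962500, -0.003125), (dp/dtau, dq/dtau) = (-1.500042, -0.125000); Gamma_ppp = 0.000000, Gamma_ppq = -0.000338, Gamma_pqq = 0.091890, Gamma_qpp = -0.001014, Gamma_qpq = 0.000002, Gamma_qqq = -0.000530; k2 = (-1.500042, -0.125000, -0.001308, 0.002288)
  k3: at (p, q) = (0.962499, -0.003125), (dp/dtau, dq/dtau) = (-1.500033, -0.124943); Gamma_ppp = 0.000000, Gamma_ppq = -0.000338, Gamma_pqq = 0.091889, Gamma_qpp = -0.001014, Gamma_qpq = 0.000002, Gamma_qqq = -0.000530; k3 = (-1.500033, -0.124943, -0.001307, 0.002288)
  k4: at (p, q) = (0.924998, -0.006247), (dp/dtau, dq/dtau) = (-1.500065, -0.124886); Gamma_ppp = -0.000001, Gamma_ppq = -0.000675, Gamma_pqq = 0.075667, Gamma_qpp = -0.002026, Gamma_qpq = 0.000007, Gamma_qqq = -0.000992; k4 = (-1.500065, -0.124886, -0.000925, 0.004572)
  Y <- Y + (h/6)(k1 + 2k2 + 2k3 + k4): p = 0.9250, q = -0.0062, dp/dtau = -1.5001, dq/dtau = -0.1249
step 2:
  k1: at (p, q) = (0.924998, -0.006248), (dp/dtau, dq/dtau) = (-1.500065, -0.124886); Gamma_ppp = -0.000001, Gamma_ppq = -0.000675, Gamma_pqq = 0.075667, Gamma_qpp = -0.002026, Gamma_qpq = 0.000007, Gamma_qqq = -0.000992; k1 = (-1.500065, -0.124886, -0.000925, 0.004573)
  k2: at (p, q) = (0.887497, -0.009370), (dp/dtau, dq/dtau) = (-1.500089, -0.124771); Gamma_ppp = -0.000002, Gamma_ppq = -0.001013, Gamma_pqq = 0.059442, Gamma_qpp = -0.003039, Gamma_qpq = 0.000014, Gamma_qqq = -0.001385; k2 = (-1.500089, -0.124771, -0.000542, 0.006855)
  k3: at (p, q) = (0.887496, -0.009367), (dp/dtau, dq/dtau) = (-1.500079, -0.124714); Gamma_ppp = -0.000002, Gamma_ppq = -0.001013, Gamma_pqq = 0.059441, Gamma_qpp = -0.003038, Gamma_qpq = 0.000014, Gamma_qqq = -0.001385; k3 = (-1.500079, -0.124714, -0.000542, 0.006852)
  k4: at (p, q) = (0.849994, -0.012484), (dp/dtau, dq/dtau) = (-1.500092, -0.124543); Gamma_ppp = -0.000002, Gamma_ppq = -0.001350, Gamma_pqq = 0.043214, Gamma_qpp = -0.004049, Gamma_qpq = 0.000025, Gamma_qqq = -0.001710; k4 = (-1.500092, -0.124543, -0.000161, 0.009128)
  Y <- Y + (h/6)(k1 + 2k2 + 2k3 + k4): p = 0.8500, q = -0.0125, dp/dtau = -1.5001, dq/dtau = -0.1245

Answer: p = 0.8500, q = -0.0125, dp/dtau = -1.5001, dq/dtau = -0.1245


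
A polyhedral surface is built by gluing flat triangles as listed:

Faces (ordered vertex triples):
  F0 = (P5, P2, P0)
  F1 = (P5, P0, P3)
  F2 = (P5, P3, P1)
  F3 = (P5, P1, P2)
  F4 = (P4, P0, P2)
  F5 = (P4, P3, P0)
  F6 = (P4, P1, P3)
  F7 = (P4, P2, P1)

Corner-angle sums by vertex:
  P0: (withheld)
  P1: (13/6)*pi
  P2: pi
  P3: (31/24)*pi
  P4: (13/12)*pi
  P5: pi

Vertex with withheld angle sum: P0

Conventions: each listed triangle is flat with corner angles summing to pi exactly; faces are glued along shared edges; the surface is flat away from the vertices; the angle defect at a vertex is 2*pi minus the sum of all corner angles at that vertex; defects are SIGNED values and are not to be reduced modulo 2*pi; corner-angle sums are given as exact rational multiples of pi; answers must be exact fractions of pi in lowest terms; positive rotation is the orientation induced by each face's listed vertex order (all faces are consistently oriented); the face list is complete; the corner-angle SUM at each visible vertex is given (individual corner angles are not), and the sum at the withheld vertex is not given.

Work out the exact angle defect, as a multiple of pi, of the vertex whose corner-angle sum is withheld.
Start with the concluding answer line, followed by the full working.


Answer: defect(P0) = (13/24)*pi

V = 6, E = 12, F = 8; chi = V - E + F = 2
Gauss-Bonnet: total defect = 2*pi*chi = 4*pi; visible defects sum to (83/24)*pi


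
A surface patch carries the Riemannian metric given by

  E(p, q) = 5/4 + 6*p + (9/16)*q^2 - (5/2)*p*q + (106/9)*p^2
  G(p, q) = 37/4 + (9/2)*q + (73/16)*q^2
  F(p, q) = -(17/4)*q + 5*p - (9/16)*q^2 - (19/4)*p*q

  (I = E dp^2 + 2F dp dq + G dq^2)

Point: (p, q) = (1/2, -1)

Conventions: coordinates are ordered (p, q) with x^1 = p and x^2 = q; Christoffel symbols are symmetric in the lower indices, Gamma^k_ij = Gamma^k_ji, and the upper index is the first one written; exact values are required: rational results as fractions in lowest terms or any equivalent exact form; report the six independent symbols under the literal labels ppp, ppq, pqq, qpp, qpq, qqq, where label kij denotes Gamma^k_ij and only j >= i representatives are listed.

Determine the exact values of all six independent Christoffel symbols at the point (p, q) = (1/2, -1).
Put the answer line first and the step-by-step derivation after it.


Answer: Gamma_ppp = 1765/24332, Gamma_ppq = -25479/24332, Gamma_pqq = -10341/3476, Gamma_qpp = 26955/24332, Gamma_qpq = 23427/24332, Gamma_qqq = 8645/3476

E = 1297/144, F = 137/16, G = 149/16 at the point
E_p = 365/18, E_q = -19/8, F_p = 39/4, F_q = -11/2, G_p = 0, G_q = -37/8
EG - F^2 = 6083/576;  g^inv = (576/6083) * [[149/16, -137/16], [-137/16, 1297/144]]
first-kind symbols [ij,l] = (1/2)(d_i g_jl + d_j g_il - d_l g_ij): [pp,p] = E_p/2 = 365/36, [pp,q] = F_p - E_q/2 = 175/16, [pq,p] = E_q/2 = -19/16, [pq,q] = G_p/2 = 0, [qq,p] = F_q - G_p/2 = -11/2, [qq,q] = G_q/2 = -37/16
Gamma^p_ij = (G*[ij,p] - F*[ij,q])/(EG - F^2), Gamma^q_ij = (E*[ij,q] - F*[ij,p])/(EG - F^2)


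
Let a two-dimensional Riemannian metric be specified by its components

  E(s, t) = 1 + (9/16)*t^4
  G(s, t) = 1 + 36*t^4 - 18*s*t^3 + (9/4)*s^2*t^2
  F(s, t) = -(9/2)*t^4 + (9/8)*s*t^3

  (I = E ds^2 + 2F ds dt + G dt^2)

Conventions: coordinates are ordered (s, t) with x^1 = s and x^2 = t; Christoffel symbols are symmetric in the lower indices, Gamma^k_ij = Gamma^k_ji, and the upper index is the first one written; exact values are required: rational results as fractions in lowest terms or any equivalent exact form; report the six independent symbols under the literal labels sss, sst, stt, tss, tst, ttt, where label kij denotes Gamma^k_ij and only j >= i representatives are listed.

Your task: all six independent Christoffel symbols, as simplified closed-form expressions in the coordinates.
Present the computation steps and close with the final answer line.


E = 1 + (9/16)*t^4; F = -(9/2)*t^4 + (9/8)*s*t^3; G = 1 + 36*t^4 - 18*s*t^3 + (9/4)*s^2*t^2
Gamma^k_ij = (1/2) g^{kl} (d_i g_jl + d_j g_il - d_l g_ij), with g^inv = (1/(EG-F^2)) [[G, -F], [-F, E]]
first partials: E_s = 0, E_t = (9/4)*t^3, F_s = (9/8)*t^3, F_t = -18*t^3 + (27/8)*s*t^2, G_s = -18*t^3 + (9/2)*s*t^2, G_t = 144*t^3 - 54*s*t^2 + (9/2)*s^2*t
D = EG - F^2 = 1 + (585/16)*t^4 - 18*s*t^3 + (9/4)*s^2*t^2
expanded: Gamma^s_ss = (G E_s - 2F F_s + F E_t)/(2D), Gamma^s_st = (G E_t - F G_s)/(2D), Gamma^s_tt = (2G F_t - G G_s - F G_t)/(2D), Gamma^t_ss = (2E F_s - E E_t - F E_s)/(2D), Gamma^t_st = (E G_s - F E_t)/(2D), Gamma^t_tt = (E G_t - 2F F_t + F G_s)/(2D); substitute and cancel common factors

Answer: Gamma_sss = 0, Gamma_sst = 18*t^3/(36*s^2*t^2 - 288*s*t^3 + 585*t^4 + 16), Gamma_stt = (18*s*t^2 - 144*t^3)/(36*s^2*t^2 - 288*s*t^3 + 585*t^4 + 16), Gamma_tss = 0, Gamma_tst = (36*s*t^2 - 144*t^3)/(36*s^2*t^2 - 288*s*t^3 + 585*t^4 + 16), Gamma_ttt = (36*s^2*t - 432*s*t^2 + 1152*t^3)/(36*s^2*t^2 - 288*s*t^3 + 585*t^4 + 16)


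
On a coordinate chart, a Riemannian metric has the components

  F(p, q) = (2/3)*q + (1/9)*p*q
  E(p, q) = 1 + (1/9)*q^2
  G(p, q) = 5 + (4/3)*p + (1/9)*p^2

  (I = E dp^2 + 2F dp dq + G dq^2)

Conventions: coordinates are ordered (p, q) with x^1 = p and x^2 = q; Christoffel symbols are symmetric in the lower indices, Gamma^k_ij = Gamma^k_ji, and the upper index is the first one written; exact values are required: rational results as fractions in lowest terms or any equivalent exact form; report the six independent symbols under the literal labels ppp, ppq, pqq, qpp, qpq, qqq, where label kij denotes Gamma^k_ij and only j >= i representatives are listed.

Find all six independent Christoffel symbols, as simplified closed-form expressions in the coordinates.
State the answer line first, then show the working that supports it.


Answer: Gamma_ppp = 0, Gamma_ppq = q/(p^2 + 12*p + q^2 + 45), Gamma_pqq = 0, Gamma_qpp = 0, Gamma_qpq = (p + 6)/(p^2 + 12*p + q^2 + 45), Gamma_qqq = 0

E = 1 + (1/9)*q^2; F = (2/3)*q + (1/9)*p*q; G = 5 + (4/3)*p + (1/9)*p^2
Gamma^k_ij = (1/2) g^{kl} (d_i g_jl + d_j g_il - d_l g_ij), with g^inv = (1/(EG-F^2)) [[G, -F], [-F, E]]
first partials: E_p = 0, E_q = (2/9)*q, F_p = (1/9)*q, F_q = 2/3 + (1/9)*p, G_p = 4/3 + (2/9)*p, G_q = 0
D = EG - F^2 = 5 + (4/3)*p + (1/9)*q^2 + (1/9)*p^2
expanded: Gamma^p_pp = (G E_p - 2F F_p + F E_q)/(2D), Gamma^p_pq = (G E_q - F G_p)/(2D), Gamma^p_qq = (2G F_q - G G_p - F G_q)/(2D), Gamma^q_pp = (2E F_p - E E_q - F E_p)/(2D), Gamma^q_pq = (E G_p - F E_q)/(2D), Gamma^q_qq = (E G_q - 2F F_q + F G_p)/(2D); substitute and cancel common factors


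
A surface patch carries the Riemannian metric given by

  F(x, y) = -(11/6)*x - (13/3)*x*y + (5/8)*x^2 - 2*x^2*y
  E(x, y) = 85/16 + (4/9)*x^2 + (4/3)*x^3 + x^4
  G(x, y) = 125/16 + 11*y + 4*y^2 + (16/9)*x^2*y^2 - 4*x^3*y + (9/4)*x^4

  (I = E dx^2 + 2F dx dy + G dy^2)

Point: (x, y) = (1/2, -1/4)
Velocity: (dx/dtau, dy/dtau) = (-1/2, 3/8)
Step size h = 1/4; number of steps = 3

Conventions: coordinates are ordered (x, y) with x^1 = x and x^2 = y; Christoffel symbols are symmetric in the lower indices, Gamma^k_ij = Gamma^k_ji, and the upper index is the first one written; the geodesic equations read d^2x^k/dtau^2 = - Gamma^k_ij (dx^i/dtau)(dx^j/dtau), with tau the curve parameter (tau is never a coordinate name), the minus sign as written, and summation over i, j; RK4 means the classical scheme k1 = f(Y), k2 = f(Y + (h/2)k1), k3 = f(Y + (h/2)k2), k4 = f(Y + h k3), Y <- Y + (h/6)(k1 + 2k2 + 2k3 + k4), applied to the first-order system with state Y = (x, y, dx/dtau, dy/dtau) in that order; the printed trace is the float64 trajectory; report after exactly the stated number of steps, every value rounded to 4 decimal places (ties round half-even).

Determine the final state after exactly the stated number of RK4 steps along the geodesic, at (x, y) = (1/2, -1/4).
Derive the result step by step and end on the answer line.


f(Y) = (dx/dtau, dy/dtau, -Gamma^x_ij Y'^i Y'^j, -Gamma^y_ij Y'^i Y'^j) with the Gammas evaluated at the stage position; h = 0.250000; intermediate values shown to 6 dp
step 0: x = 0.5000, y = -0.2500, dx/dtau = -0.5000, dy/dtau = 0.3750
step 1:
  k1: at (x, y) = (0.500000, -0.250000), (dx/dtau, dy/dtau) = (-0.500000, 0.375000); Gamma_xxx = 0.173148, Gamma_xxy = 0.002939, Gamma_xyy = -0.635352, Gamma_yxx = 0.069789, Gamma_yxy = 0.177194, Gamma_yyy = 0.727684; k1 = (-0.500000, 0.375000, 0.047161, -0.053330)
  k2: at (x, y) = (0.437500, -0.203125), (dx/dtau, dy/dtau) = (-0.494105, 0.368334); Gamma_xxx = 0.134144, Gamma_xxy = 0.004311, Gamma_xyy = -0.497570, Gamma_yxx = -0.003609, Gamma_yxy = 0.108866, Gamma_yyy = 0.734914; k2 = (-0.494105, 0.368334, 0.036324, -0.059198)
  k3: at (x, y) = (0.438237, -0.203958), (dx/dtau, dy/dtau) = (-0.495459, 0.367600); Gamma_xxx = 0.134606, Gamma_xxy = 0.004304, Gamma_xyy = -0.499239, Gamma_yxx = -0.002522, Gamma_yxy = 0.109657, Gamma_yyy = 0.735018; k3 = (-0.495459, 0.367600, 0.035987, -0.058760)
  k4: at (x, y) = (0.376135, -0.158100), (dx/dtau, dy/dtau) = (-0.491003, 0.360310); Gamma_xxx = 0.098227, Gamma_xxy = 0.003418, Gamma_xyy = -0.381119, Gamma_yxx = -0.065649, Gamma_yxy = 0.062541, Gamma_yyy = 0.736224; k4 = (-0.491003, 0.360310, 0.027006, -0.057623)
  Y <- Y + (h/6)(k1 + 2k2 + 2k3 + k4): x = 0.3762, y = -0.1580, dx/dtau = -0.4909, dy/dtau = 0.3605
step 2:
  k1: at (x, y) = (0.376245, -0.158034), (dx/dtau, dy/dtau) = (-0.490884, 0.360547); Gamma_xxx = 0.098278, Gamma_xxy = 0.003421, Gamma_xyy = -0.381248, Gamma_yxx = -0.065665, Gamma_yxy = 0.062570, Gamma_yyy = 0.736150; k1 = (-0.490884, 0.360547, 0.027089, -0.057724)
  k2: at (x, y) = (0.314884, -0.112966), (dx/dtau, dy/dtau) = (-0.487498, 0.353332); Gamma_xxx = 0.066705, Gamma_xxy = 0.002027, Gamma_xyy = -0.282895, Gamma_yxx = -0.117928, Gamma_yxy = 0.032365, Gamma_yyy = 0.731289; k2 = (-0.487498, 0.353332, 0.020163, -0.052121)
  k3: at (x, y) = (0.315307, -0.113868), (dx/dtau, dy/dtau) = (-0.488363, 0.354032); Gamma_xxx = 0.066949, Gamma_xxy = 0.002037, Gamma_xyy = -0.283698, Gamma_yxx = -0.117214, Gamma_yxy = 0.032620, Gamma_yyy = 0.731646; k3 = (-0.488363, 0.354032, 0.020295, -0.052468)
  k4: at (x, y) = (0.254154, -0.069526), (dx/dtau, dy/dtau) = (-0.485810, 0.347430); Gamma_xxx = 0.041126, Gamma_xxy = 0.000924, Gamma_xyy = -0.202722, Gamma_yxx = -0.159526, Gamma_yxy = 0.014590, Gamma_yyy = 0.721896; k4 = (-0.485810, 0.347430, 0.015076, -0.044563)
  Y <- Y + (h/6)(k1 + 2k2 + 2k3 + k4): x = 0.2542, y = -0.0696, dx/dtau = -0.4858, dy/dtau = 0.3476
step 3:
  k1: at (x, y) = (0.254227, -0.069588), (dx/dtau, dy/dtau) = (-0.485755, 0.347569); Gamma_xxx = 0.041154, Gamma_xxy = 0.000925, Gamma_xyy = -0.202812, Gamma_yxx = -0.159476, Gamma_yxy = 0.014607, Gamma_yyy = 0.721915; k1 = (-0.485755, 0.347569, 0.015102, -0.044649)
  k2: at (x, y) = (0.193508, -0.026142), (dx/dtau, dy/dtau) = (-0.483868, 0.341988); Gamma_xxx = 0.021748, Gamma_xxy = 0.000297, Gamma_xyy = -0.137496, Gamma_yxx = -0.192687, Gamma_yxy = 0.005152, Gamma_yyy = 0.708601; k2 = (-0.483868, 0.341988, 0.011087, -0.036057)
  k3: at (x, y) = (0.193744, -0.026840), (dx/dtau, dy/dtau) = (-0.484369, 0.343062); Gamma_xxx = 0.021841, Gamma_xxy = 0.000299, Gamma_xyy = -0.137798, Gamma_yxx = -0.192359, Gamma_yxy = 0.005198, Gamma_yyy = 0.708915; k3 = (-0.484369, 0.343062, 0.011193, -0.036576)
  k4: at (x, y) = (0.133135, 0.016177), (dx/dtau, dy/dtau) = (-0.482957, 0.338425); Gamma_xxx = 0.008706, Gamma_xxy = 0.000051, Gamma_xyy = -0.085080, Gamma_yxx = -0.218156, Gamma_yxy = 0.001123, Gamma_yyy = 0.693167; k4 = (-0.482957, 0.338425, 0.007730, -0.028138)
  Y <- Y + (h/6)(k1 + 2k2 + 2k3 + k4): x = 0.1332, y = 0.0161, dx/dtau = -0.4829, dy/dtau = 0.3385

Answer: x = 0.1332, y = 0.0161, dx/dtau = -0.4829, dy/dtau = 0.3385


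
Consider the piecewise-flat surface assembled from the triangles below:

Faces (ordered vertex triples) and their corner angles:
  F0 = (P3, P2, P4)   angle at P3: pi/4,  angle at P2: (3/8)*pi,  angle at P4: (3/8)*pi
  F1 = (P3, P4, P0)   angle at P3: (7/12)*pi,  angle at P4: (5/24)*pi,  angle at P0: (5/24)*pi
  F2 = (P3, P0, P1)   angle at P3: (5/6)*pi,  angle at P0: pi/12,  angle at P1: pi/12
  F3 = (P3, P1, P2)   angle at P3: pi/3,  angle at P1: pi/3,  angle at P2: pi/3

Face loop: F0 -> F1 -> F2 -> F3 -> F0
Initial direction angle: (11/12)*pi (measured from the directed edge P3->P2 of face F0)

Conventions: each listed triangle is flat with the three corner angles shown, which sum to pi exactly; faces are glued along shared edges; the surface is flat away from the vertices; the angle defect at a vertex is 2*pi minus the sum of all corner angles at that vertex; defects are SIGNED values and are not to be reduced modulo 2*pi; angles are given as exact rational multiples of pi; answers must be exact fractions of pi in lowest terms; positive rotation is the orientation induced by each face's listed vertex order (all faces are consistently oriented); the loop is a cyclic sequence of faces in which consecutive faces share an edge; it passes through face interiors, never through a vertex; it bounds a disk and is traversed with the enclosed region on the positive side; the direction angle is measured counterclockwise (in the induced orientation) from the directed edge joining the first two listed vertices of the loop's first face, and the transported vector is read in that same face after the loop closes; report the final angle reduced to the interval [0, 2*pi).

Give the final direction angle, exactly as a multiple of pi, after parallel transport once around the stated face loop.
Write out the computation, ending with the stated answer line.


enclosed vertex P3: corner angles sum to 2*pi, defect = 2*pi - 2*pi = 0
adding the enclosed defects to the starting angle (mod 2*pi, induced orientation) gives the holonomy
final angle = (11/12)*pi + 0 = (11/12)*pi (mod 2*pi)

Answer: final direction angle = (11/12)*pi


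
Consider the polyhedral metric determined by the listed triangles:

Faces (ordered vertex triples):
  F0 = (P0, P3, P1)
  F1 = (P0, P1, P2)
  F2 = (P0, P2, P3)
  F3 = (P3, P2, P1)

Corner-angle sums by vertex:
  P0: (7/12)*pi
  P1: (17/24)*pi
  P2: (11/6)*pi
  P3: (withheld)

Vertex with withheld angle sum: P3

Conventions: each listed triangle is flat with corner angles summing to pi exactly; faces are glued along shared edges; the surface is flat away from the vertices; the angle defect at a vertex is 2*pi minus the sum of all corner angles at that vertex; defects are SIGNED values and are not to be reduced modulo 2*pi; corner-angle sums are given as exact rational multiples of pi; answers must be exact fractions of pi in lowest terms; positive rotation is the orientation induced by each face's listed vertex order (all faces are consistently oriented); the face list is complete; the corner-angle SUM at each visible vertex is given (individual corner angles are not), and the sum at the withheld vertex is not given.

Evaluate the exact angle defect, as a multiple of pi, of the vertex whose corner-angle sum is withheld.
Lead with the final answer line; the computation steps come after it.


Answer: defect(P3) = (9/8)*pi

V = 4, E = 6, F = 4; chi = V - E + F = 2
Gauss-Bonnet: total defect = 2*pi*chi = 4*pi; visible defects sum to (23/8)*pi


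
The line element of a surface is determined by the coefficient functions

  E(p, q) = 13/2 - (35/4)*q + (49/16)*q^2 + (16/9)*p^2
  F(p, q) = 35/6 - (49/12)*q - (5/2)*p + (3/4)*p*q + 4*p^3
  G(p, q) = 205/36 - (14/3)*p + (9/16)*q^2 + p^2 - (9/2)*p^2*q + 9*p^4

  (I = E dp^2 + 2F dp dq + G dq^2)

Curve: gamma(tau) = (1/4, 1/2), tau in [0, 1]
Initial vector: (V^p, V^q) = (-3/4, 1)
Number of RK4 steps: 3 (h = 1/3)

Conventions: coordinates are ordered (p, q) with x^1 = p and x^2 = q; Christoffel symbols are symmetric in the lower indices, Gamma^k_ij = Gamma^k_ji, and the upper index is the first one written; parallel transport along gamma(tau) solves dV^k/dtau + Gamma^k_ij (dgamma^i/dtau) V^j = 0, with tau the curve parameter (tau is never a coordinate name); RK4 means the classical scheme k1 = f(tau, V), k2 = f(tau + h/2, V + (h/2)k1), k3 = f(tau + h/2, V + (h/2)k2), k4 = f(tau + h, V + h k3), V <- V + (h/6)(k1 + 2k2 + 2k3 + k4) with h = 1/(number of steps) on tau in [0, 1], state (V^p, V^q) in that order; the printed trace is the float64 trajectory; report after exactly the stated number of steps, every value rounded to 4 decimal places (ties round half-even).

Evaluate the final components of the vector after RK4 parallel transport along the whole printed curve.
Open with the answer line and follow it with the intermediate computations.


Answer: V^p = -0.7500, V^q = 1.0000

gamma'(tau) = (0, 0); f(tau, V)^k = -Gamma^k_ij(gamma(tau)) gamma'^i(tau) V^j; h = 1/3; intermediate values shown to 6 dp
curve data and Christoffel symbols at the stage parameters:
  tau = 0.000000: gamma = (0.250000, 0.500000), gamma' = (0.000000, 0.000000); Gamma_ppp = -0.993748, Gamma_ppq = -1.863204, Gamma_pqq = -2.656052, Gamma_qpp = 1.031447, Gamma_qpq = 0.827315, Gamma_qqq = 1.938513
  tau = 0.166667: gamma = (0.250000, 0.500000), gamma' = (0.000000, 0.000000); Gamma_ppp = -0.993748, Gamma_ppq = -1.863204, Gamma_pqq = -2.656052, Gamma_qpp = 1.031447, Gamma_qpq = 0.827315, Gamma_qqq = 1.938513
  tau = 0.333333: gamma = (0.250000, 0.500000), gamma' = (0.000000, 0.000000); Gamma_ppp = -0.993748, Gamma_ppq = -1.863204, Gamma_pqq = -2.656052, Gamma_qpp = 1.031447, Gamma_qpq = 0.827315, Gamma_qqq = 1.938513
  tau = 0.500000: gamma = (0.250000, 0.500000), gamma' = (0.000000, 0.000000); Gamma_ppp = -0.993748, Gamma_ppq = -1.863204, Gamma_pqq = -2.656052, Gamma_qpp = 1.031447, Gamma_qpq = 0.827315, Gamma_qqq = 1.938513
  tau = 0.666667: gamma = (0.250000, 0.500000), gamma' = (0.000000, 0.000000); Gamma_ppp = -0.993748, Gamma_ppq = -1.863204, Gamma_pqq = -2.656052, Gamma_qpp = 1.031447, Gamma_qpq = 0.827315, Gamma_qqq = 1.938513
  tau = 0.833333: gamma = (0.250000, 0.500000), gamma' = (0.000000, 0.000000); Gamma_ppp = -0.993748, Gamma_ppq = -1.863204, Gamma_pqq = -2.656052, Gamma_qpp = 1.031447, Gamma_qpq = 0.827315, Gamma_qqq = 1.938513
  tau = 1.000000: gamma = (0.250000, 0.500000), gamma' = (0.000000, 0.000000); Gamma_ppp = -0.993748, Gamma_ppq = -1.863204, Gamma_pqq = -2.656052, Gamma_qpp = 1.031447, Gamma_qpq = 0.827315, Gamma_qqq = 1.938513
step 0: V^p = -0.7500, V^q = 1.0000
step 1: k1 = (0.000000, 0.000000), k2 = (0.000000, 0.000000), k3 = (0.000000, 0.000000), k4 = (0.000000, 0.000000); V <- V + (h/6)(k1 + 2k2 + 2k3 + k4): V^p = -0.7500, V^q = 1.0000
step 2: k1 = (0.000000, 0.000000), k2 = (0.000000, 0.000000), k3 = (0.000000, 0.000000), k4 = (0.000000, 0.000000); V <- V + (h/6)(k1 + 2k2 + 2k3 + k4): V^p = -0.7500, V^q = 1.0000
step 3: k1 = (0.000000, 0.000000), k2 = (0.000000, 0.000000), k3 = (0.000000, 0.000000), k4 = (0.000000, 0.000000); V <- V + (h/6)(k1 + 2k2 + 2k3 + k4): V^p = -0.7500, V^q = 1.0000


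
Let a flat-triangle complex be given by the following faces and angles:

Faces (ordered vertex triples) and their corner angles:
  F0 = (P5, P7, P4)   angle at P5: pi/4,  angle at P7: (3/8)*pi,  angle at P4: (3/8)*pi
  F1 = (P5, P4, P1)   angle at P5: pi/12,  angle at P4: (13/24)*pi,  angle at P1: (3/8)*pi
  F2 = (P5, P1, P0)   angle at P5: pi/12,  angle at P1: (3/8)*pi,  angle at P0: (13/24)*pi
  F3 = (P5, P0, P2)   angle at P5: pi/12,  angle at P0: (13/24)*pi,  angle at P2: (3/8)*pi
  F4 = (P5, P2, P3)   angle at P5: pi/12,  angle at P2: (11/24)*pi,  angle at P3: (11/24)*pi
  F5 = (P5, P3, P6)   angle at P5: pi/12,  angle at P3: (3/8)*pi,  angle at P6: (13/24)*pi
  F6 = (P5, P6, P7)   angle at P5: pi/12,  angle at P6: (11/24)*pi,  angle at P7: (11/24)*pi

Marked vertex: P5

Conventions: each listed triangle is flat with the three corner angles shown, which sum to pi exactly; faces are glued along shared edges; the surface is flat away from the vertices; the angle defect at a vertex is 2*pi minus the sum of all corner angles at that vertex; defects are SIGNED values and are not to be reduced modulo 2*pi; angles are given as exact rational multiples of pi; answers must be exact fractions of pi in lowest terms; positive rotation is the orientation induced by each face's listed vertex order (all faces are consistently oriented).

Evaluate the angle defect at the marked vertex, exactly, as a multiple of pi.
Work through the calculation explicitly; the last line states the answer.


Sum of corner angles at P5: (3/4)*pi
defect = 2*pi - (3/4)*pi

Answer: defect(P5) = (5/4)*pi


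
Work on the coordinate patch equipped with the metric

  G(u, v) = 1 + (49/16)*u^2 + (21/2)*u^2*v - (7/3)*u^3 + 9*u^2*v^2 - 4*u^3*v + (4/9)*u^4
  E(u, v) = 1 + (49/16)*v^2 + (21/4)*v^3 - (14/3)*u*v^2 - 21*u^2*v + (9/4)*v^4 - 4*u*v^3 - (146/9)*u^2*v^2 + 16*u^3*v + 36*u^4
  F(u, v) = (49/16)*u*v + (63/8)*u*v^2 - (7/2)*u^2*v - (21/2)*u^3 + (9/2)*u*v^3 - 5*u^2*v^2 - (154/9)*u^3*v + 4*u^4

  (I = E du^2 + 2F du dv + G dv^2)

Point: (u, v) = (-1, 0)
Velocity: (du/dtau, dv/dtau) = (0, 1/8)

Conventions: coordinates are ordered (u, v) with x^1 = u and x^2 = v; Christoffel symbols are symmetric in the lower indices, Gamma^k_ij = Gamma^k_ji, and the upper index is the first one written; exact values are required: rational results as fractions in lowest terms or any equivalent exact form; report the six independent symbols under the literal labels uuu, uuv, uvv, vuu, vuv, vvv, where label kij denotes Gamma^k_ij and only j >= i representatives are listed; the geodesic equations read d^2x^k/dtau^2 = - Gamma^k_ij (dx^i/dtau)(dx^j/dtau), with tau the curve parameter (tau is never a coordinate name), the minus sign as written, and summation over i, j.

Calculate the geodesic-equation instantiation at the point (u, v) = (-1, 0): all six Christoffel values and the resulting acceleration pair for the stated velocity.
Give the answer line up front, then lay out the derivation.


Answer: Gamma_uuu = -10368/6169, Gamma_uuv = -2664/6169, Gamma_uvv = 2592/6169, Gamma_vuu = -4176/6169, Gamma_vuv = -1073/6169, Gamma_vvv = 1044/6169; accelerations (d^2u/dtau^2, d^2v/dtau^2) = (-81/12338, -261/98704)

E = 37, F = 29/2, G = 985/144 at the point
E_u = -144, E_v = -37, F_u = -95/2, F_v = 1519/144, G_u = -1073/72, G_v = 29/2
EG - F^2 = 6169/144;  g^inv = (144/6169) * [[985/144, -29/2], [-29/2, 37]]
first-kind symbols [ij,l] = (1/2)(d_i g_jl + d_j g_il - d_l g_ij): [uu,u] = E_u/2 = -72, [uu,v] = F_u - E_v/2 = -29, [uv,u] = E_v/2 = -37/2, [uv,v] = G_u/2 = -1073/144, [vv,u] = F_v - G_u/2 = 18, [vv,v] = G_v/2 = 29/4
Gamma^u_ij = (G*[ij,u] - F*[ij,v])/(EG - F^2), Gamma^v_ij = (E*[ij,v] - F*[ij,u])/(EG - F^2)
Gamma_uuu = -10368/6169, Gamma_uuv = -2664/6169, Gamma_uvv = 2592/6169, Gamma_vuu = -4176/6169, Gamma_vuv = -1073/6169, Gamma_vvv = 1044/6169
d^2u/dtau^2 = -(Gamma_uuu*(0)^2 + 2*Gamma_uuv*(0)*(1/8) + Gamma_uvv*(1/8)^2) = -81/12338
d^2v/dtau^2 = -(Gamma_vuu*(0)^2 + 2*Gamma_vuv*(0)*(1/8) + Gamma_vvv*(1/8)^2) = -261/98704
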